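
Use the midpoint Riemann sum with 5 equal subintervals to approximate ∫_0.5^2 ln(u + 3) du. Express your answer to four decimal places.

Δu = (2 − 0.5)/5 = 0.3.
Midpoints: 0.65, 0.95, 1.25, 1.55, 1.85.
f(0.65) ≈ 1.2947, f(0.95) ≈ 1.3737, f(1.25) ≈ 1.4469, f(1.55) ≈ 1.5151, f(1.85) ≈ 1.5790.
Sum = Δu · [f(0.65) + f(0.95) + f(1.25) + f(1.55) + f(1.85)].
Sum ≈ 2.1628.

2.1628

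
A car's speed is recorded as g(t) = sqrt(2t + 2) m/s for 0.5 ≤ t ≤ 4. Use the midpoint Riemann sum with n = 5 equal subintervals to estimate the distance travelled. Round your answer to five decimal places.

8.81416

Δt = (4 − 0.5)/5 = 0.7.
Midpoints: 0.85, 1.55, 2.25, 2.95, 3.65.
g(0.85) ≈ 1.92354, g(1.55) ≈ 2.25832, g(2.25) ≈ 2.54951, g(2.95) ≈ 2.81069, g(3.65) ≈ 3.04959.
Sum = Δt · [g(0.85) + g(1.55) + g(2.25) + g(2.95) + g(3.65)].
Sum ≈ 8.81416.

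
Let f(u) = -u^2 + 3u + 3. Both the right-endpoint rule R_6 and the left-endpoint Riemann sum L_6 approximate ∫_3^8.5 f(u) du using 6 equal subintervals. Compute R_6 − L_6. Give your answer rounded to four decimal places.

R_6 ≈ -106.530671.
L_6 ≈ -63.676505.
R_6 − L_6 ≈ -42.8542.

-42.8542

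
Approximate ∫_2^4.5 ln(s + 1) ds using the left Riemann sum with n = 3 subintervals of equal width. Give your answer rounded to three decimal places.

Δs = (4.5 − 2)/3 = 5/6.
Left endpoints: 2, 17/6, 11/3.
f(2) ≈ 1.099, f(17/6) ≈ 1.344, f(11/3) ≈ 1.540.
Sum = Δs · [f(2) + f(17/6) + f(11/3)].
Sum ≈ 3.319.

3.319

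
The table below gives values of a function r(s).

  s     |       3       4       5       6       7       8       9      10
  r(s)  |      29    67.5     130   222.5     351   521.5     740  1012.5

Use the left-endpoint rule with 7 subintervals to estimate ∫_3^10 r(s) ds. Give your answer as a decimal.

2061.5

Δs = 1.
Sum = 1·[29 + 67.5 + 130 + 222.5 + 351 + 521.5 + 740] = 2061.5.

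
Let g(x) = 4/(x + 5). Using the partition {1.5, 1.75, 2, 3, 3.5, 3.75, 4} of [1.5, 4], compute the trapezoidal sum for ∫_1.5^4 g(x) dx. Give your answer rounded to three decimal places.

Subinterval widths: 0.25, 0.25, 1, 0.5, 0.25, 0.25.
g(1.5) = 8/13, g(1.75) = 16/27, g(2) = 4/7, g(3) = 0.5, g(3.5) = 8/17, g(3.75) = 16/35, g(4) = 4/9.
On each subinterval the trapezoid contributes (Δx_i/2)·[g(x_{i-1}) + g(x_i)].
Sum ≈ 1.304.

1.304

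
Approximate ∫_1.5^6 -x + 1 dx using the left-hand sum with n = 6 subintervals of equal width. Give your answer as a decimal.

Δx = (6 − 1.5)/6 = 0.75.
Left endpoints: 1.5, 2.25, 3, 3.75, 4.5, 5.25.
f(1.5) = -0.5, f(2.25) = -1.25, f(3) = -2, f(3.75) = -2.75, f(4.5) = -3.5, f(5.25) = -4.25.
Sum = Δx · [f(1.5) + f(2.25) + f(3) + ...].
Sum = -10.6875.

-10.6875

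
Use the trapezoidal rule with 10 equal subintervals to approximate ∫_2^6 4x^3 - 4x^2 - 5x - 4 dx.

Δx = (6 − 2)/10 = 0.4.
f(2) = 2, f(2.4) = 16.256, f(2.8) = 38.448, f(3.2) = 70.112, f(3.6) = 112.784, f(4) = 168, f(4.4) = 237.296, f(4.8) = 322.208, f(5.2) = 424.272, f(5.6) = 545.024, f(6) = 686.
T_10 = (Δx/2)·[f(x_0) + 2f(x_1) + ... + 2f(x_{9}) + f(x_10)].
Sum = 911.36.

911.36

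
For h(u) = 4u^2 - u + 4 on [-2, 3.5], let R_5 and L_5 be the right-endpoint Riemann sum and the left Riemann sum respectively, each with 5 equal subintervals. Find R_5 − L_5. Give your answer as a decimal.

30.25

R_5 = 105.27.
L_5 = 75.02.
R_5 − L_5 = 30.25.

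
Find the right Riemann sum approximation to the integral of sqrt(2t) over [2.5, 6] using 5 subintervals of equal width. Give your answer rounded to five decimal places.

Δt = (6 − 2.5)/5 = 0.7.
Right endpoints: 3.2, 3.9, 4.6, 5.3, 6.
f(3.2) ≈ 2.52982, f(3.9) ≈ 2.79285, f(4.6) ≈ 3.03315, f(5.3) ≈ 3.25576, f(6) ≈ 3.46410.
Sum = Δt · [f(3.2) + f(3.9) + f(4.6) + f(5.3) + f(6)].
Sum ≈ 10.55298.

10.55298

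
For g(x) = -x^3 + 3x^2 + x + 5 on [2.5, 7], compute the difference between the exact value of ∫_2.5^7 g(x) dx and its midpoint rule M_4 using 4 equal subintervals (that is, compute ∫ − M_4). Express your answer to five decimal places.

Exact integral: ∫_2.5^7 g(x) dx = -219.234375.
M_4 ≈ -213.8950195.
Error ≈ -219.234375 − (-213.8950195) ≈ -5.33936.

-5.33936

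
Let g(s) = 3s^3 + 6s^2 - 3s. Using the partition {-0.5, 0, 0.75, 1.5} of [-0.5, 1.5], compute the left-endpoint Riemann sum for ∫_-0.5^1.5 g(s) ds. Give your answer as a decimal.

Subinterval widths: 0.5, 0.75, 0.75.
Left endpoints: -0.5, 0, 0.75.
g(-0.5) = 2.625, g(0) = 0, g(0.75) = 2.390625.
Sum = Σ Δs_i · g(s_i).
Sum = 3.10546875.

3.10546875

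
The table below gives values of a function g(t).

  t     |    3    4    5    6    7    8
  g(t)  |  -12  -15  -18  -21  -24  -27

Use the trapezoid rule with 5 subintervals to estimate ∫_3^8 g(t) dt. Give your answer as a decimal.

-97.5

Δt = 1.
T_5 = (1/2)·[(-12) + 2·(-15) + 2·(-18) + 2·(-21) + 2·(-24) + (-27)] = -97.5.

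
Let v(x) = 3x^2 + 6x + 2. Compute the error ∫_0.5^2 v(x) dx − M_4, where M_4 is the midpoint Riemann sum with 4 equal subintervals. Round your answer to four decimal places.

Exact integral: ∫_0.5^2 v(x) dx = 22.125.
M_4 ≈ 22.072266.
Error ≈ 22.125 − 22.072266 ≈ 0.0527.

0.0527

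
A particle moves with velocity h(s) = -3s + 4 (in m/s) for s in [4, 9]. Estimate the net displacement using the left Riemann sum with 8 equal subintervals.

Δs = (9 − 4)/8 = 0.625.
Left endpoints: 4, 4.625, 5.25, 5.875, 6.5, 7.125, 7.75, 8.375.
h(4) = -8, h(4.625) = -9.875, h(5.25) = -11.75, h(5.875) = -13.625, h(6.5) = -15.5, h(7.125) = -17.375, h(7.75) = -19.25, h(8.375) = -21.125.
Sum = Δs · [h(4) + h(4.625) + h(5.25) + ...].
Sum = -72.8125.

-72.8125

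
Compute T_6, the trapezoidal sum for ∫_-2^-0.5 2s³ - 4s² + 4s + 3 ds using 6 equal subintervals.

-21.6484375

Δs = (-0.5 − (-2))/6 = 0.25.
f(-2) = -37, f(-1.75) = -26.96875, f(-1.5) = -18.75, f(-1.25) = -12.15625, f(-1) = -7, f(-0.75) = -3.09375, f(-0.5) = -0.25.
T_6 = (Δs/2)·[f(s_0) + 2f(s_1) + ... + 2f(s_{5}) + f(s_6)].
Sum = -21.6484375.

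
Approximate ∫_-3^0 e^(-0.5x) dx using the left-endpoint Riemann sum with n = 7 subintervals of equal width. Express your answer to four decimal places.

7.7361

Δx = (0 − (-3))/7 = 3/7.
Left endpoints: -3, -18/7, -15/7, -12/7, -9/7, -6/7, -3/7.
f(-3) ≈ 4.4817, f(-18/7) ≈ 3.6173, f(-15/7) ≈ 2.9195, f(-12/7) ≈ 2.3564, f(-9/7) ≈ 1.9019, f(-6/7) ≈ 1.5351, f(-3/7) ≈ 1.2390.
Sum = Δx · [f(-3) + f(-18/7) + f(-15/7) + ...].
Sum ≈ 7.7361.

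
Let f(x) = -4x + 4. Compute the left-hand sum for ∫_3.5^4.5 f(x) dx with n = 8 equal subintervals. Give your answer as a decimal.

-11.75

Δx = (4.5 − 3.5)/8 = 0.125.
Left endpoints: 3.5, 3.625, 3.75, 3.875, 4, 4.125, 4.25, 4.375.
f(3.5) = -10, f(3.625) = -10.5, f(3.75) = -11, f(3.875) = -11.5, f(4) = -12, f(4.125) = -12.5, f(4.25) = -13, f(4.375) = -13.5.
Sum = Δx · [f(3.5) + f(3.625) + f(3.75) + ...].
Sum = -11.75.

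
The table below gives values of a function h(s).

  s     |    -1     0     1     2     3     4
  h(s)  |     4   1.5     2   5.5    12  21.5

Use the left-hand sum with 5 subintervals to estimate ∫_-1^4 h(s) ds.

25

Δs = 1.
Sum = 1·[4 + 1.5 + 2 + 5.5 + 12] = 25.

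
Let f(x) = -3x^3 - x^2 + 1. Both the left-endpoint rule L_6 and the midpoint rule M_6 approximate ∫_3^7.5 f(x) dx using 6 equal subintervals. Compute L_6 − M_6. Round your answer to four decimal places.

L_6 = -1997.82421875.
M_6 ≈ -2429.244141.
L_6 − M_6 ≈ 431.4199.

431.4199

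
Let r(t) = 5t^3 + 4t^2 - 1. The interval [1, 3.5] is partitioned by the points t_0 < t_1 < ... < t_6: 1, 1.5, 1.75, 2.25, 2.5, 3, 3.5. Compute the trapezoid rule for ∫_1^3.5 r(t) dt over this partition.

243.0625

Subinterval widths: 0.5, 0.25, 0.5, 0.25, 0.5, 0.5.
r(1) = 8, r(1.5) = 24.875, r(1.75) = 38.046875, r(2.25) = 76.203125, r(2.5) = 102.125, r(3) = 170, r(3.5) = 262.375.
On each subinterval the trapezoid contributes (Δt_i/2)·[r(t_{i-1}) + r(t_i)].
Sum = 243.0625.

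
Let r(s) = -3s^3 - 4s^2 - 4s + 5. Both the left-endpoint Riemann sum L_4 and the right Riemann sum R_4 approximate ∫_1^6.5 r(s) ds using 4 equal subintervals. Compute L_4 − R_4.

L_4 ≈ -1130.38965.
R_4 ≈ -2516.21777.
L_4 − R_4 = 1385.828125.

1385.828125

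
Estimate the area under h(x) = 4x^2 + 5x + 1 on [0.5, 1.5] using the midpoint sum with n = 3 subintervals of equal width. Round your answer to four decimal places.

Δx = (1.5 − 0.5)/3 = 1/3.
Midpoints: 2/3, 1, 4/3.
h(2/3) = 55/9, h(1) = 10, h(4/3) = 133/9.
Sum = Δx · [h(2/3) + h(1) + h(4/3)].
Sum ≈ 10.2963.

10.2963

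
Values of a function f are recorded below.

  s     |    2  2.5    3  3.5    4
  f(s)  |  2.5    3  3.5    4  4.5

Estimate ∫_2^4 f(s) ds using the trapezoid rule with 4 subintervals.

Δs = 0.5.
T_4 = (0.5/2)·[2.5 + 2·3 + 2·3.5 + 2·4 + 4.5] = 7.

7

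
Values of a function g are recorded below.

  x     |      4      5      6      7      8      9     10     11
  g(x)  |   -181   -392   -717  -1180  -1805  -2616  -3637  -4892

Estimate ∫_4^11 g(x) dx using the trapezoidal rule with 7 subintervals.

-12883.5

Δx = 1.
T_7 = (1/2)·[(-181) + 2·(-392) + 2·(-717) + 2·(-1180) + 2·(-1805) + 2·(-2616) + 2·(-3637) + (-4892)] = -12883.5.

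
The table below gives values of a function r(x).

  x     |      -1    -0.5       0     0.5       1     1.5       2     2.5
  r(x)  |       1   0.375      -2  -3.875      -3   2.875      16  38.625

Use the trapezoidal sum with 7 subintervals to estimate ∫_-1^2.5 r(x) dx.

15.09375

Δx = 0.5.
T_7 = (0.5/2)·[1 + 2·0.375 + 2·(-2) + 2·(-3.875) + 2·(-3) + 2·2.875 + 2·16 + 38.625] = 15.09375.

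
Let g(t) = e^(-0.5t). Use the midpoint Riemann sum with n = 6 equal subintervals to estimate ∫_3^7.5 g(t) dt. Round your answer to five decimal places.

Δt = (7.5 − 3)/6 = 0.75.
Midpoints: 3.375, 4.125, 4.875, 5.625, 6.375, 7.125.
g(3.375) ≈ 0.18498, g(4.125) ≈ 0.12714, g(4.875) ≈ 0.08738, g(5.625) ≈ 0.06005, g(6.375) ≈ 0.04127, g(7.125) ≈ 0.02837.
Sum = Δt · [g(3.375) + g(4.125) + g(4.875) + ...].
Sum ≈ 0.39690.

0.39690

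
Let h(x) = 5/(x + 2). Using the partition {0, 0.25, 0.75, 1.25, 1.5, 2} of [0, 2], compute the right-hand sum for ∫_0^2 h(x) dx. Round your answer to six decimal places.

Subinterval widths: 0.25, 0.5, 0.5, 0.25, 0.5.
Right endpoints: 0.25, 0.75, 1.25, 1.5, 2.
h(0.25) = 20/9, h(0.75) = 20/11, h(1.25) = 20/13, h(1.5) = 10/7, h(2) = 1.25.
Sum = Σ Δx_i · h(x_i).
Sum ≈ 3.216020.

3.216020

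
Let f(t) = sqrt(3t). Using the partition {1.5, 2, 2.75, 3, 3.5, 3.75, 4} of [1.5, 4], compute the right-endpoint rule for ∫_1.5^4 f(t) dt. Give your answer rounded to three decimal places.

Subinterval widths: 0.5, 0.75, 0.25, 0.5, 0.25, 0.25.
Right endpoints: 2, 2.75, 3, 3.5, 3.75, 4.
f(2) ≈ 2.449, f(2.75) ≈ 2.872, f(3) ≈ 3.000, f(3.5) ≈ 3.240, f(3.75) ≈ 3.354, f(4) ≈ 3.464.
Sum = Σ Δt_i · f(t_i).
Sum ≈ 7.454.

7.454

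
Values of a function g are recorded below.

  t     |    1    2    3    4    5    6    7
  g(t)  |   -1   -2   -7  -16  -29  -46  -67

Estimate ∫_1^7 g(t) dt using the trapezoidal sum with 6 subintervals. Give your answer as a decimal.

-134

Δt = 1.
T_6 = (1/2)·[(-1) + 2·(-2) + 2·(-7) + 2·(-16) + 2·(-29) + 2·(-46) + (-67)] = -134.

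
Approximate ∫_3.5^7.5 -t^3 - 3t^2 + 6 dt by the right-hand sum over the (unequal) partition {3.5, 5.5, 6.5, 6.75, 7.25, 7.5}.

-1419.72265625

Subinterval widths: 2, 1, 0.25, 0.5, 0.25.
Right endpoints: 5.5, 6.5, 6.75, 7.25, 7.5.
f(5.5) = -251.125, f(6.5) = -395.375, f(6.75) = -438.234375, f(7.25) = -532.765625, f(7.5) = -584.625.
Sum = Σ Δt_i · f(t_i).
Sum = -1419.72265625.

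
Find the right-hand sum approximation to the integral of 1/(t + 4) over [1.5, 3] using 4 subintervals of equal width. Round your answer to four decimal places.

Δt = (3 − 1.5)/4 = 0.375.
Right endpoints: 1.875, 2.25, 2.625, 3.
f(1.875) = 8/47, f(2.25) = 0.16, f(2.625) = 8/53, f(3) = 1/7.
Sum = Δt · [f(1.875) + f(2.25) + f(2.625) + f(3)].
Sum ≈ 0.2340.

0.2340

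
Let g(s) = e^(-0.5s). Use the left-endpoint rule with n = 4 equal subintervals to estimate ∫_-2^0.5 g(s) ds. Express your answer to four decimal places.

4.5166

Δs = (0.5 − (-2))/4 = 0.625.
Left endpoints: -2, -1.375, -0.75, -0.125.
g(-2) ≈ 2.7183, g(-1.375) ≈ 1.9887, g(-0.75) ≈ 1.4550, g(-0.125) ≈ 1.0645.
Sum = Δs · [g(-2) + g(-1.375) + g(-0.75) + g(-0.125)].
Sum ≈ 4.5166.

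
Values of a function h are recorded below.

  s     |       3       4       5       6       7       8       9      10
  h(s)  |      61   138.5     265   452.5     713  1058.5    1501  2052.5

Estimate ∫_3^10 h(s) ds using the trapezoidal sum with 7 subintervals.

Δs = 1.
T_7 = (1/2)·[61 + 2·138.5 + 2·265 + 2·452.5 + 2·713 + 2·1058.5 + 2·1501 + 2052.5] = 5185.25.

5185.25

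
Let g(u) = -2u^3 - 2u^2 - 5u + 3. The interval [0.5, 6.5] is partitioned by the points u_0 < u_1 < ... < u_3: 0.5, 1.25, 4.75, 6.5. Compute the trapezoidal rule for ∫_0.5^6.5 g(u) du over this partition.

Subinterval widths: 0.75, 3.5, 1.75.
g(0.5) = -0.25, g(1.25) = -10.28125, g(4.75) = -280.21875, g(6.5) = -663.25.
On each subinterval the trapezoid contributes (Δu_i/2)·[g(u_{i-1}) + g(u_i)].
Sum = -1337.859375.

-1337.859375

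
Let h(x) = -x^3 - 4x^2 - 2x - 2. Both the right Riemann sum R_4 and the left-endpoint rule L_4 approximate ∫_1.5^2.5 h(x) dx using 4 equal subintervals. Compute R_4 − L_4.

R_4 = -34.71875.
L_4 = -27.15625.
R_4 − L_4 = -7.5625.

-7.5625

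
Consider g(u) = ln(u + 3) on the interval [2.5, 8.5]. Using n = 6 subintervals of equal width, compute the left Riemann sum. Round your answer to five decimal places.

12.33419

Δu = (8.5 − 2.5)/6 = 1.
Left endpoints: 2.5, 3.5, 4.5, 5.5, 6.5, 7.5.
g(2.5) ≈ 1.70475, g(3.5) ≈ 1.87180, g(4.5) ≈ 2.01490, g(5.5) ≈ 2.14007, g(6.5) ≈ 2.25129, g(7.5) ≈ 2.35138.
Sum = Δu · [g(2.5) + g(3.5) + g(4.5) + ...].
Sum ≈ 12.33419.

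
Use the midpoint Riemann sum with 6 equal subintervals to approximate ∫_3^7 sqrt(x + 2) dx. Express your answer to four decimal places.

10.5475

Δx = (7 − 3)/6 = 2/3.
Midpoints: 10/3, 4, 14/3, 16/3, 6, 20/3.
f(10/3) ≈ 2.3094, f(4) ≈ 2.4495, f(14/3) ≈ 2.5820, f(16/3) ≈ 2.7080, f(6) ≈ 2.8284, f(20/3) ≈ 2.9439.
Sum = Δx · [f(10/3) + f(4) + f(14/3) + ...].
Sum ≈ 10.5475.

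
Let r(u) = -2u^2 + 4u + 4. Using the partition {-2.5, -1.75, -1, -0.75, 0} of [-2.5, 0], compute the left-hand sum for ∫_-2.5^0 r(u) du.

-21.3125

Subinterval widths: 0.75, 0.75, 0.25, 0.75.
Left endpoints: -2.5, -1.75, -1, -0.75.
r(-2.5) = -18.5, r(-1.75) = -9.125, r(-1) = -2, r(-0.75) = -0.125.
Sum = Σ Δu_i · r(u_i).
Sum = -21.3125.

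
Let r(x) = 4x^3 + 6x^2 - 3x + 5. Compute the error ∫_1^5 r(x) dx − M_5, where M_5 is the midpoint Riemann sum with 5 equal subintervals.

Exact integral: ∫_1^5 r(x) dx = 856.
M_5 = 847.04.
Error = 856 − 847.04 = 8.96.

8.96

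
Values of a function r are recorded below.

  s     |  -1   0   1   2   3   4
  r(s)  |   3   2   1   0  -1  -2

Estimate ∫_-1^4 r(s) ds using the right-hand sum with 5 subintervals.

Δs = 1.
Sum = 1·[2 + 1 + 0 + (-1) + (-2)] = 0.

0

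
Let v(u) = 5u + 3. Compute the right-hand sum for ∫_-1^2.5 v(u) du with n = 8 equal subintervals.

Δu = (2.5 − (-1))/8 = 0.4375.
Right endpoints: -0.5625, -0.125, 0.3125, 0.75, 1.1875, 1.625, 2.0625, 2.5.
v(-0.5625) = 0.1875, v(-0.125) = 2.375, v(0.3125) = 4.5625, v(0.75) = 6.75, v(1.1875) = 8.9375, v(1.625) = 11.125, v(2.0625) = 13.3125, v(2.5) = 15.5.
Sum = Δu · [v(-0.5625) + v(-0.125) + v(0.3125) + ...].
Sum = 27.453125.

27.453125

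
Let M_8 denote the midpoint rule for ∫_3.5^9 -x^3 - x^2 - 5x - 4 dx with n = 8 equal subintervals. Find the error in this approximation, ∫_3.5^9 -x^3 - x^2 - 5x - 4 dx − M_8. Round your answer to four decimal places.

Exact integral: ∫_3.5^9 f(x) dx ≈ -2025.317708.
M_8 ≈ -2021.039185.
Error ≈ -2025.317708 − (-2021.039185) ≈ -4.2785.

-4.2785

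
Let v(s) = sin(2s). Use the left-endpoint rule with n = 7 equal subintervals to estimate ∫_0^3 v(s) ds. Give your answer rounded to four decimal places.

Δs = (3 − 0)/7 = 3/7.
Left endpoints: 0, 3/7, 6/7, 9/7, 12/7, 15/7, 18/7.
v(0) ≈ 0.0000, v(3/7) ≈ 0.7560, v(6/7) ≈ 0.9897, v(9/7) ≈ 0.5398, v(12/7) ≈ -0.2831, v(15/7) ≈ -0.9103, v(18/7) ≈ -0.9088.
Sum = Δs · [v(0) + v(3/7) + v(6/7) + ...].
Sum ≈ 0.0786.

0.0786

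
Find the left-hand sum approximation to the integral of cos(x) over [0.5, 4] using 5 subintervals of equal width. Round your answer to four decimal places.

Δx = (4 − 0.5)/5 = 0.7.
Left endpoints: 0.5, 1.2, 1.9, 2.6, 3.3.
f(0.5) ≈ 0.8776, f(1.2) ≈ 0.3624, f(1.9) ≈ -0.3233, f(2.6) ≈ -0.8569, f(3.3) ≈ -0.9875.
Sum = Δx · [f(0.5) + f(1.2) + f(1.9) + f(2.6) + f(3.3)].
Sum ≈ -0.6494.

-0.6494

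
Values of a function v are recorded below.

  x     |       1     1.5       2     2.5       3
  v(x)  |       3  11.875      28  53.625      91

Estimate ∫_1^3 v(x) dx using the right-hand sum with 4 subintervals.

Δx = 0.5.
Sum = 0.5·[11.875 + 28 + 53.625 + 91] = 92.25.

92.25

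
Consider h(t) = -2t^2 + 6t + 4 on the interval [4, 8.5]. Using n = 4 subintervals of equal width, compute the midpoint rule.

-179.05078125

Δt = (8.5 − 4)/4 = 1.125.
Midpoints: 4.5625, 5.6875, 6.8125, 7.9375.
h(4.5625) = -10.2578125, h(5.6875) = -26.5703125, h(6.8125) = -47.9453125, h(7.9375) = -74.3828125.
Sum = Δt · [h(4.5625) + h(5.6875) + h(6.8125) + h(7.9375)].
Sum = -179.05078125.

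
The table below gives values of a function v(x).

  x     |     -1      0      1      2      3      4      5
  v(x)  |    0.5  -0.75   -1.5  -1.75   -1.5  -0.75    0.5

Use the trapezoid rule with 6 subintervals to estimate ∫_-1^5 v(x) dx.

-5.75

Δx = 1.
T_6 = (1/2)·[0.5 + 2·(-0.75) + 2·(-1.5) + 2·(-1.75) + 2·(-1.5) + 2·(-0.75) + 0.5] = -5.75.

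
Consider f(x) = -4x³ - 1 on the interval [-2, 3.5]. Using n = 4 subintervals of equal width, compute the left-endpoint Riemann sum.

Δx = (3.5 − (-2))/4 = 1.375.
Left endpoints: -2, -0.625, 0.75, 2.125.
f(-2) = 31, f(-0.625) = -0.0234375, f(0.75) = -2.6875, f(2.125) = -39.3828125.
Sum = Δx · [f(-2) + f(-0.625) + f(0.75) + f(2.125)].
Sum = -15.25390625.

-15.25390625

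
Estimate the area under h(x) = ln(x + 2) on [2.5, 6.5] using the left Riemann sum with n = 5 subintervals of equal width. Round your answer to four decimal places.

7.1623

Δx = (6.5 − 2.5)/5 = 0.8.
Left endpoints: 2.5, 3.3, 4.1, 4.9, 5.7.
h(2.5) ≈ 1.5041, h(3.3) ≈ 1.6677, h(4.1) ≈ 1.8083, h(4.9) ≈ 1.9315, h(5.7) ≈ 2.0412.
Sum = Δx · [h(2.5) + h(3.3) + h(4.1) + h(4.9) + h(5.7)].
Sum ≈ 7.1623.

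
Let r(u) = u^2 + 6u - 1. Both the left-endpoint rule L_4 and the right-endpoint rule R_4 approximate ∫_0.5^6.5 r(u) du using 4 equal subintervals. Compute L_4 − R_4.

L_4 = 155.25.
R_4 = 272.25.
L_4 − R_4 = -117.

-117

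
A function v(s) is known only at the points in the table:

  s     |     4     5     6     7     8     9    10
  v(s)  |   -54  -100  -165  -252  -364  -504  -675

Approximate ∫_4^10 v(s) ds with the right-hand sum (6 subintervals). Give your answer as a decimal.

-2060

Δs = 1.
Sum = 1·[(-100) + (-165) + (-252) + (-364) + (-504) + (-675)] = -2060.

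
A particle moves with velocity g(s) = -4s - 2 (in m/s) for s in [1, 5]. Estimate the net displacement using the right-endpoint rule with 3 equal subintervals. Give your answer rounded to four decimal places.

-66.6667

Δs = (5 − 1)/3 = 4/3.
Right endpoints: 7/3, 11/3, 5.
g(7/3) = -34/3, g(11/3) = -50/3, g(5) = -22.
Sum = Δs · [g(7/3) + g(11/3) + g(5)].
Sum ≈ -66.6667.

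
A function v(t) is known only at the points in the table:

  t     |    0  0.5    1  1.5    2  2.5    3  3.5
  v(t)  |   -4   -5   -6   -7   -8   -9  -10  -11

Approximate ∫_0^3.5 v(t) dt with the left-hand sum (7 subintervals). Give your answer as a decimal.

-24.5

Δt = 0.5.
Sum = 0.5·[(-4) + (-5) + (-6) + (-7) + (-8) + (-9) + (-10)] = -24.5.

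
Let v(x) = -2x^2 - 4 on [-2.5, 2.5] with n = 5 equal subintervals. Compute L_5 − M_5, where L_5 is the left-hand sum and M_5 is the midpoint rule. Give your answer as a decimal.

-2.5

L_5 = -42.5.
M_5 = -40.
L_5 − M_5 = -2.5.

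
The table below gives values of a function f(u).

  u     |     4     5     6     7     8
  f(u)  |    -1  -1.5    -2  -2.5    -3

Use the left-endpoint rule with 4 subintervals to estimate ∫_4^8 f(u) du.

Δu = 1.
Sum = 1·[(-1) + (-1.5) + (-2) + (-2.5)] = -7.

-7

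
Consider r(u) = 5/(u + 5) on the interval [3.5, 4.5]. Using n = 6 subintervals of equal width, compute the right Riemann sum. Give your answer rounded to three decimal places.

Δu = (4.5 − 3.5)/6 = 1/6.
Right endpoints: 11/3, 23/6, 4, 25/6, 13/3, 4.5.
r(11/3) = 15/26, r(23/6) = 30/53, r(4) = 5/9, r(25/6) = 6/11, r(13/3) = 15/28, r(4.5) = 10/19.
Sum = Δu · [r(11/3) + r(23/6) + r(4) + ...].
Sum ≈ 0.551.

0.551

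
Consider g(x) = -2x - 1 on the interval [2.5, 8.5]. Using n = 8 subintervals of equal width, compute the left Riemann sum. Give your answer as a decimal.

-67.5

Δx = (8.5 − 2.5)/8 = 0.75.
Left endpoints: 2.5, 3.25, 4, 4.75, 5.5, 6.25, 7, 7.75.
g(2.5) = -6, g(3.25) = -7.5, g(4) = -9, g(4.75) = -10.5, g(5.5) = -12, g(6.25) = -13.5, g(7) = -15, g(7.75) = -16.5.
Sum = Δx · [g(2.5) + g(3.25) + g(4) + ...].
Sum = -67.5.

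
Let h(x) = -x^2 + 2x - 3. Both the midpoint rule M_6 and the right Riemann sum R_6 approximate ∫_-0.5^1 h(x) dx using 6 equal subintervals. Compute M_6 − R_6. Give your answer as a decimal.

-0.2578125

M_6 = -4.1171875.
R_6 = -3.859375.
M_6 − R_6 = -0.2578125.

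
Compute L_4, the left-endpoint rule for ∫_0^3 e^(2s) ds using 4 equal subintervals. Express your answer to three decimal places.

Δs = (3 − 0)/4 = 0.75.
Left endpoints: 0, 0.75, 1.5, 2.25.
f(0) ≈ 1.000, f(0.75) ≈ 4.482, f(1.5) ≈ 20.086, f(2.25) ≈ 90.017.
Sum = Δs · [f(0) + f(0.75) + f(1.5) + f(2.25)].
Sum ≈ 86.688.

86.688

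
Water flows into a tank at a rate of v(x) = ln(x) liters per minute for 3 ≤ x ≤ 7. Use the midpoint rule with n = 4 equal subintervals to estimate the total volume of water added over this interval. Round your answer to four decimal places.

Δx = (7 − 3)/4 = 1.
Midpoints: 3.5, 4.5, 5.5, 6.5.
v(3.5) ≈ 1.2528, v(4.5) ≈ 1.5041, v(5.5) ≈ 1.7047, v(6.5) ≈ 1.8718.
Sum = Δx · [v(3.5) + v(4.5) + v(5.5) + v(6.5)].
Sum ≈ 6.3334.

6.3334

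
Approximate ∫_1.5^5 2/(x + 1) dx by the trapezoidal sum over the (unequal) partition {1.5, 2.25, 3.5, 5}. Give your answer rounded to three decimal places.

1.776

Subinterval widths: 0.75, 1.25, 1.5.
f(1.5) = 0.8, f(2.25) = 8/13, f(3.5) = 4/9, f(5) = 1/3.
On each subinterval the trapezoid contributes (Δx_i/2)·[f(x_{i-1}) + f(x_i)].
Sum ≈ 1.776.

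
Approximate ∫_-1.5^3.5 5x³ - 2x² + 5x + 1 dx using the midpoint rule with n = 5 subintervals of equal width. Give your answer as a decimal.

175

Δx = (3.5 − (-1.5))/5 = 1.
Midpoints: -1, 0, 1, 2, 3.
f(-1) = -11, f(0) = 1, f(1) = 9, f(2) = 43, f(3) = 133.
Sum = Δx · [f(-1) + f(0) + f(1) + f(2) + f(3)].
Sum = 175.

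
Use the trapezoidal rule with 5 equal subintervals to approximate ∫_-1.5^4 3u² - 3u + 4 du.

Δu = (4 − (-1.5))/5 = 1.1.
f(-1.5) = 15.25, f(-0.4) = 5.68, f(0.7) = 3.37, f(1.8) = 8.32, f(2.9) = 20.53, f(4) = 40.
T_5 = (Δu/2)·[f(u_0) + 2f(u_1) + ... + 2f(u_{4}) + f(u_5)].
Sum = 72.0775.

72.0775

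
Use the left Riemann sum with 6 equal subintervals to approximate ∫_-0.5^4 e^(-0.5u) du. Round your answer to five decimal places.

2.75500

Δu = (4 − (-0.5))/6 = 0.75.
Left endpoints: -0.5, 0.25, 1, 1.75, 2.5, 3.25.
f(-0.5) ≈ 1.28403, f(0.25) ≈ 0.88250, f(1) ≈ 0.60653, f(1.75) ≈ 0.41686, f(2.5) ≈ 0.28650, f(3.25) ≈ 0.19691.
Sum = Δu · [f(-0.5) + f(0.25) + f(1) + ...].
Sum ≈ 2.75500.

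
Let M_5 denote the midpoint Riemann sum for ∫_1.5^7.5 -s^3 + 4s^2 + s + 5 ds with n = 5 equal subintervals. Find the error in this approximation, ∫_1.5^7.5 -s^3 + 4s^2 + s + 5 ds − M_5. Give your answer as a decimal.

Exact integral: ∫_1.5^7.5 f(s) ds = -174.75.
M_5 = -167.91.
Error = -174.75 − (-167.91) = -6.84.

-6.84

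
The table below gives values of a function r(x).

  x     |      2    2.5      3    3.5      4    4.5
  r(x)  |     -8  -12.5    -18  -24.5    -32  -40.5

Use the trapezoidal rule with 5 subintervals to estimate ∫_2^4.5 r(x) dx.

-55.625

Δx = 0.5.
T_5 = (0.5/2)·[(-8) + 2·(-12.5) + 2·(-18) + 2·(-24.5) + 2·(-32) + (-40.5)] = -55.625.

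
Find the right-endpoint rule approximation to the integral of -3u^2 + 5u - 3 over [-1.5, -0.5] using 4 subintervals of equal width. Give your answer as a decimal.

-9.90625

Δu = (-0.5 − (-1.5))/4 = 0.25.
Right endpoints: -1.25, -1, -0.75, -0.5.
f(-1.25) = -13.9375, f(-1) = -11, f(-0.75) = -8.4375, f(-0.5) = -6.25.
Sum = Δu · [f(-1.25) + f(-1) + f(-0.75) + f(-0.5)].
Sum = -9.90625.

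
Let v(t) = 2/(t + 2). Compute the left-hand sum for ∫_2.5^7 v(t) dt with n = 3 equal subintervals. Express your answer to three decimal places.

1.567

Δt = (7 − 2.5)/3 = 1.5.
Left endpoints: 2.5, 4, 5.5.
v(2.5) = 4/9, v(4) = 1/3, v(5.5) = 4/15.
Sum = Δt · [v(2.5) + v(4) + v(5.5)].
Sum ≈ 1.567.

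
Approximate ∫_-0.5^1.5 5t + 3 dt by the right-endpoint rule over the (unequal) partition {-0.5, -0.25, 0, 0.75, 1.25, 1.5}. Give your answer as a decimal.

Subinterval widths: 0.25, 0.25, 0.75, 0.5, 0.25.
Right endpoints: -0.25, 0, 0.75, 1.25, 1.5.
f(-0.25) = 1.75, f(0) = 3, f(0.75) = 6.75, f(1.25) = 9.25, f(1.5) = 10.5.
Sum = Σ Δt_i · f(t_i).
Sum = 13.5.

13.5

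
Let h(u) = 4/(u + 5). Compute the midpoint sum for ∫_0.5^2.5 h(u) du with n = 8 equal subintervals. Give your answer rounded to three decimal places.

1.240

Δu = (2.5 − 0.5)/8 = 0.25.
Midpoints: 0.625, 0.875, 1.125, 1.375, 1.625, 1.875, 2.125, 2.375.
h(0.625) = 32/45, h(0.875) = 32/47, h(1.125) = 32/49, h(1.375) = 32/51, h(1.625) = 32/53, h(1.875) = 32/55, h(2.125) = 32/57, h(2.375) = 32/59.
Sum = Δu · [h(0.625) + h(0.875) + h(1.125) + ...].
Sum ≈ 1.240.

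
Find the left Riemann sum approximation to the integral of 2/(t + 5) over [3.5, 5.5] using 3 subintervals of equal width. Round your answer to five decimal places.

0.43791

Δt = (5.5 − 3.5)/3 = 2/3.
Left endpoints: 3.5, 25/6, 29/6.
f(3.5) = 4/17, f(25/6) = 12/55, f(29/6) = 12/59.
Sum = Δt · [f(3.5) + f(25/6) + f(29/6)].
Sum ≈ 0.43791.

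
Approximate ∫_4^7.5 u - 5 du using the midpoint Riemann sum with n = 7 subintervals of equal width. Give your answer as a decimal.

Δu = (7.5 − 4)/7 = 0.5.
Midpoints: 4.25, 4.75, 5.25, 5.75, 6.25, 6.75, 7.25.
f(4.25) = -0.75, f(4.75) = -0.25, f(5.25) = 0.25, f(5.75) = 0.75, f(6.25) = 1.25, f(6.75) = 1.75, f(7.25) = 2.25.
Sum = Δu · [f(4.25) + f(4.75) + f(5.25) + ...].
Sum = 2.625.

2.625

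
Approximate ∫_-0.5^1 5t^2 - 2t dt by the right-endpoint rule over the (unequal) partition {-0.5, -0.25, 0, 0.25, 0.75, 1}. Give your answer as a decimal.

1.5625

Subinterval widths: 0.25, 0.25, 0.25, 0.5, 0.25.
Right endpoints: -0.25, 0, 0.25, 0.75, 1.
f(-0.25) = 0.8125, f(0) = 0, f(0.25) = -0.1875, f(0.75) = 1.3125, f(1) = 3.
Sum = Σ Δt_i · f(t_i).
Sum = 1.5625.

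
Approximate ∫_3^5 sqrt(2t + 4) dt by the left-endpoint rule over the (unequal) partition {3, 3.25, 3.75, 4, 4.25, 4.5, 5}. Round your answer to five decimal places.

Subinterval widths: 0.25, 0.5, 0.25, 0.25, 0.25, 0.5.
Left endpoints: 3, 3.25, 3.75, 4, 4.25, 4.5.
f(3) ≈ 3.16228, f(3.25) ≈ 3.24037, f(3.75) ≈ 3.39116, f(4) ≈ 3.46410, f(4.25) ≈ 3.53553, f(4.5) ≈ 3.60555.
Sum = Σ Δt_i · f(t_i).
Sum ≈ 6.81123.

6.81123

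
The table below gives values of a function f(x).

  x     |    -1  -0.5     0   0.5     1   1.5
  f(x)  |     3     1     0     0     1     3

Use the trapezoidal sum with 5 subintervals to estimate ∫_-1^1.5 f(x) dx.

Δx = 0.5.
T_5 = (0.5/2)·[3 + 2·1 + 2·0 + 2·0 + 2·1 + 3] = 2.5.

2.5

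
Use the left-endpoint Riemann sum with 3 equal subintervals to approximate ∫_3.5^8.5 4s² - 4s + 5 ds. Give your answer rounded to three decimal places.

Δs = (8.5 − 3.5)/3 = 5/3.
Left endpoints: 3.5, 31/6, 41/6.
f(3.5) = 40, f(31/6) = 820/9, f(41/6) = 1480/9.
Sum = Δs · [f(3.5) + f(31/6) + f(41/6)].
Sum ≈ 492.593.

492.593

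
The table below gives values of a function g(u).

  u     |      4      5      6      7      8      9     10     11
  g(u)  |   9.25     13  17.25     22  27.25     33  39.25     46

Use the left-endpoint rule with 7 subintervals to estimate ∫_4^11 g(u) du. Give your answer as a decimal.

161

Δu = 1.
Sum = 1·[9.25 + 13 + 17.25 + 22 + 27.25 + 33 + 39.25] = 161.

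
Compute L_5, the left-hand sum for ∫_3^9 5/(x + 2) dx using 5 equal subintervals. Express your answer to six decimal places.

Δx = (9 − 3)/5 = 1.2.
Left endpoints: 3, 4.2, 5.4, 6.6, 7.8.
f(3) = 1, f(4.2) = 25/31, f(5.4) = 25/37, f(6.6) = 25/43, f(7.8) = 25/49.
Sum = Δx · [f(3) + f(4.2) + f(5.4) + f(6.6) + f(7.8)].
Sum ≈ 4.288472.

4.288472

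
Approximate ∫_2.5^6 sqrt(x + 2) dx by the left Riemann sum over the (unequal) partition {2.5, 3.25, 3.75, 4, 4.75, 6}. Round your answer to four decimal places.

Subinterval widths: 0.75, 0.5, 0.25, 0.75, 1.25.
Left endpoints: 2.5, 3.25, 3.75, 4, 4.75.
f(2.5) ≈ 2.1213, f(3.25) ≈ 2.2913, f(3.75) ≈ 2.3979, f(4) ≈ 2.4495, f(4.75) ≈ 2.5981.
Sum = Σ Δx_i · f(x_i).
Sum ≈ 8.4208.

8.4208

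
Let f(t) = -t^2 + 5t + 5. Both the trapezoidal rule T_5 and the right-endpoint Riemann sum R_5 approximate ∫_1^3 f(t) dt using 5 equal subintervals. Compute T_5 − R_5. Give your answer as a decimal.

-0.4

T_5 = 21.28.
R_5 = 21.68.
T_5 − R_5 = -0.4.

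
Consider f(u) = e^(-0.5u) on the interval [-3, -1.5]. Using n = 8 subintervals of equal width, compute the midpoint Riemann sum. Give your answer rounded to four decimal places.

4.7276

Δu = (-1.5 − (-3))/8 = 0.1875.
Midpoints: -2.90625, -2.71875, -2.53125, -2.34375, -2.15625, -1.96875, -1.78125, -1.59375.
f(-2.90625) ≈ 4.2765, f(-2.71875) ≈ 3.8938, f(-2.53125) ≈ 3.5453, f(-2.34375) ≈ 3.2280, f(-2.15625) ≈ 2.9392, f(-1.96875) ≈ 2.6761, f(-1.78125) ≈ 2.4367, f(-1.59375) ≈ 2.2186.
Sum = Δu · [f(-2.90625) + f(-2.71875) + f(-2.53125) + ...].
Sum ≈ 4.7276.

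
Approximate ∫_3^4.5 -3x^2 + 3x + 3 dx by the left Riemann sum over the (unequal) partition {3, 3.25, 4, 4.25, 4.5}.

-35.8125

Subinterval widths: 0.25, 0.75, 0.25, 0.25.
Left endpoints: 3, 3.25, 4, 4.25.
f(3) = -15, f(3.25) = -18.9375, f(4) = -33, f(4.25) = -38.4375.
Sum = Σ Δx_i · f(x_i).
Sum = -35.8125.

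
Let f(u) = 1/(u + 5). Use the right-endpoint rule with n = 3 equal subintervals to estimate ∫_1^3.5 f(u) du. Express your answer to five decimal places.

0.32869

Δu = (3.5 − 1)/3 = 5/6.
Right endpoints: 11/6, 8/3, 3.5.
f(11/6) = 6/41, f(8/3) = 3/23, f(3.5) = 2/17.
Sum = Δu · [f(11/6) + f(8/3) + f(3.5)].
Sum ≈ 0.32869.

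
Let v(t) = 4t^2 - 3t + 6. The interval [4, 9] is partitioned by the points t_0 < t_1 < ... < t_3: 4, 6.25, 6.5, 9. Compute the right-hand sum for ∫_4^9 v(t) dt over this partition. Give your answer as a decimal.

Subinterval widths: 2.25, 0.25, 2.5.
Right endpoints: 6.25, 6.5, 9.
v(6.25) = 143.5, v(6.5) = 155.5, v(9) = 303.
Sum = Σ Δt_i · v(t_i).
Sum = 1119.25.

1119.25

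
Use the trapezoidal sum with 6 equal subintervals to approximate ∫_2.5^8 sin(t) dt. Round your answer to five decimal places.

Δt = (8 − 2.5)/6 = 11/12.
f(2.5) ≈ 0.59847, f(41/12) ≈ -0.27162, f(13/3) ≈ -0.92901, f(5.25) ≈ -0.85893, f(37/6) ≈ -0.11626, f(85/12) ≈ 0.71746, f(8) ≈ 0.98936.
T_6 = (Δt/2)·[f(t_0) + 2f(t_1) + ... + 2f(t_{5}) + f(t_6)].
Sum ≈ -0.60908.

-0.60908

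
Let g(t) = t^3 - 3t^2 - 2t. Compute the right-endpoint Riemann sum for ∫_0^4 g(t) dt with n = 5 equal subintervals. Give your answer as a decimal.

Δt = (4 − 0)/5 = 0.8.
Right endpoints: 0.8, 1.6, 2.4, 3.2, 4.
g(0.8) = -3.008, g(1.6) = -6.784, g(2.4) = -8.256, g(3.2) = -4.352, g(4) = 8.
Sum = Δt · [g(0.8) + g(1.6) + g(2.4) + g(3.2) + g(4)].
Sum = -11.52.

-11.52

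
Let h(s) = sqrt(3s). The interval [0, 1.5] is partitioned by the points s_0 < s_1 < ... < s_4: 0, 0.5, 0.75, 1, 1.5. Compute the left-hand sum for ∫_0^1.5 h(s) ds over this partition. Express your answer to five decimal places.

Subinterval widths: 0.5, 0.25, 0.25, 0.5.
Left endpoints: 0, 0.5, 0.75, 1.
h(0) ≈ 0.00000, h(0.5) ≈ 1.22474, h(0.75) ≈ 1.50000, h(1) ≈ 1.73205.
Sum = Σ Δs_i · h(s_i).
Sum ≈ 1.54721.

1.54721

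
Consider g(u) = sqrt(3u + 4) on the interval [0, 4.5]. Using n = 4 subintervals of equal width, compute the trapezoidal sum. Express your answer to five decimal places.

Δu = (4.5 − 0)/4 = 1.125.
g(0) ≈ 2.00000, g(1.125) ≈ 2.71570, g(2.25) ≈ 3.27872, g(3.375) ≈ 3.75832, g(4.5) ≈ 4.18330.
T_4 = (Δu/2)·[g(u_0) + 2g(u_1) + 2g(u_2) + 2g(u_3) + g(u_4)].
Sum ≈ 14.44994.

14.44994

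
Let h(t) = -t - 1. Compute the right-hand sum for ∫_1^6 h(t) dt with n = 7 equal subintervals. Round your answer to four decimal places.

-24.2857

Δt = (6 − 1)/7 = 5/7.
Right endpoints: 12/7, 17/7, 22/7, 27/7, 32/7, 37/7, 6.
h(12/7) = -19/7, h(17/7) = -24/7, h(22/7) = -29/7, h(27/7) = -34/7, h(32/7) = -39/7, h(37/7) = -44/7, h(6) = -7.
Sum = Δt · [h(12/7) + h(17/7) + h(22/7) + ...].
Sum ≈ -24.2857.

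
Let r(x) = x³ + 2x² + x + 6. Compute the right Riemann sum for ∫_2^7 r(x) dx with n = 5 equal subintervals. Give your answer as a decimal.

1100

Δx = (7 − 2)/5 = 1.
Right endpoints: 3, 4, 5, 6, 7.
r(3) = 54, r(4) = 106, r(5) = 186, r(6) = 300, r(7) = 454.
Sum = Δx · [r(3) + r(4) + r(5) + r(6) + r(7)].
Sum = 1100.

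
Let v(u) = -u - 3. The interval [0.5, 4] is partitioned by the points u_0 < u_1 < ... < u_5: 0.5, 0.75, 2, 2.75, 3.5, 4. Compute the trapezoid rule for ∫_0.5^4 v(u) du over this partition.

Subinterval widths: 0.25, 1.25, 0.75, 0.75, 0.5.
v(0.5) = -3.5, v(0.75) = -3.75, v(2) = -5, v(2.75) = -5.75, v(3.5) = -6.5, v(4) = -7.
On each subinterval the trapezoid contributes (Δu_i/2)·[v(u_{i-1}) + v(u_i)].
Sum = -18.375.

-18.375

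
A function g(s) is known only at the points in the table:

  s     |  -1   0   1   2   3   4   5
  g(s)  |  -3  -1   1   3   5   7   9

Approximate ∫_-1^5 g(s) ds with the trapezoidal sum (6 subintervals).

18

Δs = 1.
T_6 = (1/2)·[(-3) + 2·(-1) + 2·1 + 2·3 + 2·5 + 2·7 + 9] = 18.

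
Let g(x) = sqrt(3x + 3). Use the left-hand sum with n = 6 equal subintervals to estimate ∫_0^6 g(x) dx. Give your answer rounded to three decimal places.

Δx = (6 − 0)/6 = 1.
Left endpoints: 0, 1, 2, 3, 4, 5.
g(0) ≈ 1.732, g(1) ≈ 2.449, g(2) ≈ 3.000, g(3) ≈ 3.464, g(4) ≈ 3.873, g(5) ≈ 4.243.
Sum = Δx · [g(0) + g(1) + g(2) + ...].
Sum ≈ 18.761.

18.761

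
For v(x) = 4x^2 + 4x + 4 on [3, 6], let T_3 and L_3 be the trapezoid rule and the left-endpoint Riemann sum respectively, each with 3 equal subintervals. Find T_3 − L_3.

60

T_3 = 320.
L_3 = 260.
T_3 − L_3 = 60.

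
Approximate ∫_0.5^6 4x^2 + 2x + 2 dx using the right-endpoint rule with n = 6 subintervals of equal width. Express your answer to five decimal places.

408.24769

Δx = (6 − 0.5)/6 = 11/12.
Right endpoints: 17/12, 7/3, 3.25, 25/6, 61/12, 6.
f(17/12) = 463/36, f(7/3) = 256/9, f(3.25) = 50.75, f(25/6) = 718/9, f(61/12) = 4159/36, f(6) = 158.
Sum = Δx · [f(17/12) + f(7/3) + f(3.25) + ...].
Sum ≈ 408.24769.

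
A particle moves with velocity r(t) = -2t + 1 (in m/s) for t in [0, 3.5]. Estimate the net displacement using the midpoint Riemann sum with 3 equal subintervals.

Δt = (3.5 − 0)/3 = 7/6.
Midpoints: 7/12, 1.75, 35/12.
r(7/12) = -1/6, r(1.75) = -2.5, r(35/12) = -29/6.
Sum = Δt · [r(7/12) + r(1.75) + r(35/12)].
Sum = -8.75.

-8.75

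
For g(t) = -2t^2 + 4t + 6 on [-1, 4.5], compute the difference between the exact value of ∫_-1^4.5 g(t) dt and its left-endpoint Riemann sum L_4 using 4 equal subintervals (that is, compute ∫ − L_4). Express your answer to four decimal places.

Exact integral: ∫_-1^4.5 g(t) dt ≈ 10.083333.
L_4 = 17.9609375.
Error ≈ 10.083333 − 17.9609375 ≈ -7.8776.

-7.8776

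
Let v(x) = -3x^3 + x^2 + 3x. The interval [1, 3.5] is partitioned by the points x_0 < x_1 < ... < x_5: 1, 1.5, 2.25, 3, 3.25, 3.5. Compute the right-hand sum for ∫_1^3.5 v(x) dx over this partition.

-112.84375

Subinterval widths: 0.5, 0.75, 0.75, 0.25, 0.25.
Right endpoints: 1.5, 2.25, 3, 3.25, 3.5.
v(1.5) = -3.375, v(2.25) = -22.359375, v(3) = -63, v(3.25) = -82.671875, v(3.5) = -105.875.
Sum = Σ Δx_i · v(x_i).
Sum = -112.84375.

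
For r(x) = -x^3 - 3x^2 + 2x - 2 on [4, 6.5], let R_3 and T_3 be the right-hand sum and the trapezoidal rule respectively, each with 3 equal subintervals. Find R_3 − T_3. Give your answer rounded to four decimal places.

-118.4896

R_3 ≈ -695.555556.
T_3 ≈ -577.065972.
R_3 − T_3 ≈ -118.4896.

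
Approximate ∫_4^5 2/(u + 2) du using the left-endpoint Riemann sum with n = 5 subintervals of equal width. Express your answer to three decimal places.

0.313

Δu = (5 − 4)/5 = 0.2.
Left endpoints: 4, 4.2, 4.4, 4.6, 4.8.
f(4) = 1/3, f(4.2) = 10/31, f(4.4) = 0.3125, f(4.6) = 10/33, f(4.8) = 5/17.
Sum = Δu · [f(4) + f(4.2) + f(4.4) + f(4.6) + f(4.8)].
Sum ≈ 0.313.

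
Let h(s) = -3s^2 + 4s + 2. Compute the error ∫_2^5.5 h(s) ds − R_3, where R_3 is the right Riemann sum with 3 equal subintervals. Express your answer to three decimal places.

Exact integral: ∫_2^5.5 h(s) ds = -98.875.
R_3 ≈ -139.02778.
Error ≈ -98.875 − (-139.02778) ≈ 40.153.

40.153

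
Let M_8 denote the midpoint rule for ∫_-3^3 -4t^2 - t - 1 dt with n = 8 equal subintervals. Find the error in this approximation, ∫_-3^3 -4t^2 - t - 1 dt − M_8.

Exact integral: ∫_-3^3 f(t) dt = -78.
M_8 = -76.875.
Error = -78 − (-76.875) = -1.125.

-1.125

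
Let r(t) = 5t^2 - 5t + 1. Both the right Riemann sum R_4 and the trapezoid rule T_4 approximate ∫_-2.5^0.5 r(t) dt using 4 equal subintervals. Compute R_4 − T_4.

R_4 = 28.78125.
T_4 = 45.65625.
R_4 − T_4 = -16.875.

-16.875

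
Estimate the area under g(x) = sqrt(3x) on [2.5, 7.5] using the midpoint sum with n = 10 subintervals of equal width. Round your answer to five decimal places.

19.15513

Δx = (7.5 − 2.5)/10 = 0.5.
Midpoints: 2.75, 3.25, 3.75, 4.25, 4.75, 5.25, 5.75, 6.25, 6.75, 7.25.
g(2.75) ≈ 2.87228, g(3.25) ≈ 3.12250, g(3.75) ≈ 3.35410, g(4.25) ≈ 3.57071, g(4.75) ≈ 3.77492, g(5.25) ≈ 3.96863, g(5.75) ≈ 4.15331, g(6.25) ≈ 4.33013, g(6.75) ≈ 4.50000, g(7.25) ≈ 4.66369.
Sum = Δx · [g(2.75) + g(3.25) + g(3.75) + ...].
Sum ≈ 19.15513.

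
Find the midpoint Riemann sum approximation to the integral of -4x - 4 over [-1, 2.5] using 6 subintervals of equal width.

Δx = (2.5 − (-1))/6 = 7/12.
Midpoints: -17/24, -0.125, 11/24, 25/24, 1.625, 53/24.
f(-17/24) = -7/6, f(-0.125) = -3.5, f(11/24) = -35/6, f(25/24) = -49/6, f(1.625) = -10.5, f(53/24) = -77/6.
Sum = Δx · [f(-17/24) + f(-0.125) + f(11/24) + ...].
Sum = -24.5.

-24.5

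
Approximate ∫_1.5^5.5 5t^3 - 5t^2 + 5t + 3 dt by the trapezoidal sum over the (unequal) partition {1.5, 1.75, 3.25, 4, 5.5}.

1006.90234375

Subinterval widths: 0.25, 1.5, 0.75, 1.5.
f(1.5) = 16.125, f(1.75) = 23.234375, f(3.25) = 138.078125, f(4) = 263, f(5.5) = 711.125.
On each subinterval the trapezoid contributes (Δt_i/2)·[f(t_{i-1}) + f(t_i)].
Sum = 1006.90234375.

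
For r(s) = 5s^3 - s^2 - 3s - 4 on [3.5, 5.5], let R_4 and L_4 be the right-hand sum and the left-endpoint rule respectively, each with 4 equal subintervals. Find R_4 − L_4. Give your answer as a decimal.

R_4 = 1034.
L_4 = 737.25.
R_4 − L_4 = 296.75.

296.75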